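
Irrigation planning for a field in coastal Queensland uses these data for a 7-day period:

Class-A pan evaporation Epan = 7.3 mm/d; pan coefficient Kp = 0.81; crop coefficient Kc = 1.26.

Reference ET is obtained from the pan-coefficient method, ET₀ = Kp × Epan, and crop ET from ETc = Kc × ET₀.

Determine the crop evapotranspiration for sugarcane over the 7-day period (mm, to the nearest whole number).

ET₀ = 0.81 × 7.3 = 5.9130 mm/d
ETc = Kc × ET₀ = 1.26 × 5.9130 = 7.4504 mm/d
Over 7 days: 7.4504 × 7 = 52.153 mm

52 mm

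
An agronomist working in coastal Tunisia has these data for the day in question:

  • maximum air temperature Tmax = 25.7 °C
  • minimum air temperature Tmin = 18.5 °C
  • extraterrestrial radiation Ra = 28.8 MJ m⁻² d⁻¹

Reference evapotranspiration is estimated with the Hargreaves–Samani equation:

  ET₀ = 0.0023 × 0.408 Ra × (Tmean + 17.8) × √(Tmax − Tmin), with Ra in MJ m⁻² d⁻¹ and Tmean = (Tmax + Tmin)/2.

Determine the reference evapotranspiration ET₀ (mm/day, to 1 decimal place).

Tmean = (25.7 + 18.5)/2 = 22.10 °C
0.408 Ra = 0.408 × 28.8 = 11.7504 mm/d equivalent
ET₀ = 0.0023 × 11.7504 × (22.10 + 17.8) × √7.2 = 0.0023 × 11.7504 × 39.90 × 2.6833 = 2.8935 mm/d

2.9 mm/day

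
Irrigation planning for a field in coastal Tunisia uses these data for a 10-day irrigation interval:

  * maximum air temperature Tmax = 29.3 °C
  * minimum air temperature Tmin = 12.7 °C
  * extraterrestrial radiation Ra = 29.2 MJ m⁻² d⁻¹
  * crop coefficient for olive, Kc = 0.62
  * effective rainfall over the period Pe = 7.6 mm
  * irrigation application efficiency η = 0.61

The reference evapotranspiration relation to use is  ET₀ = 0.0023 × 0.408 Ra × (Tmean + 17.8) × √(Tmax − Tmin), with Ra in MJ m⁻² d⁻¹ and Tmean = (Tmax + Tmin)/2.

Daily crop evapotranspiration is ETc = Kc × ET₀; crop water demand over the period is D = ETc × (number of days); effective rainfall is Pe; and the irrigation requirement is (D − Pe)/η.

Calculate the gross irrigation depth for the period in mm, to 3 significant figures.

Tmean = (29.3 + 12.7)/2 = 21.00 °C
0.408 Ra = 0.408 × 29.2 = 11.9136 mm/d equivalent
ET₀ = 0.0023 × 11.9136 × (21.00 + 17.8) × √16.6 = 0.0023 × 11.9136 × 38.80 × 4.0743 = 4.3317 mm/d
ETc = Kc × ET₀ = 0.62 × 4.3317 = 2.6857 mm/d
Crop demand D = ETc × 10 d = 2.6857 × 10 = 26.857 mm
D − Pe = 26.857 − 7.6 = 19.257 mm
Gross irrigation = 19.257 / 0.61 = 31.569 mm

31.6 mm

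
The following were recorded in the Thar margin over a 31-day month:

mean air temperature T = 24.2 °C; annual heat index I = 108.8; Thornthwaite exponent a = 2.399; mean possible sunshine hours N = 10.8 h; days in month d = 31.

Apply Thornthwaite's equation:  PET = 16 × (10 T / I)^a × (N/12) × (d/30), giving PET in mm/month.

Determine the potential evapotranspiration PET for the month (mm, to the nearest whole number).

10T/I = 10 × 24.2 / 108.8 = 2.2243
(10T/I)^a = 2.2243^2.399 = 6.8064
Uncorrected PET = 16 × 6.8064 = 108.902 mm
Correction = (N/12)(d/30) = (10.8/12)(31/30) = 0.9300
PET = 108.902 × 0.9300 = 101.279 mm/month

101 mm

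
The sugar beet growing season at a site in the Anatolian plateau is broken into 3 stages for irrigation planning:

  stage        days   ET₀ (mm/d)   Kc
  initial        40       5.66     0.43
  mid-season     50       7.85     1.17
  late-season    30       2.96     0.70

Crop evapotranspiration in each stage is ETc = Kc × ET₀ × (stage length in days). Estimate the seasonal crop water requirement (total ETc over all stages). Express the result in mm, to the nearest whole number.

619 mm

initial: 0.43 × 5.66 × 40 = 97.35 mm
mid-season: 1.17 × 7.85 × 50 = 459.23 mm
late-season: 0.70 × 2.96 × 30 = 62.16 mm
Seasonal total = 618.74 mm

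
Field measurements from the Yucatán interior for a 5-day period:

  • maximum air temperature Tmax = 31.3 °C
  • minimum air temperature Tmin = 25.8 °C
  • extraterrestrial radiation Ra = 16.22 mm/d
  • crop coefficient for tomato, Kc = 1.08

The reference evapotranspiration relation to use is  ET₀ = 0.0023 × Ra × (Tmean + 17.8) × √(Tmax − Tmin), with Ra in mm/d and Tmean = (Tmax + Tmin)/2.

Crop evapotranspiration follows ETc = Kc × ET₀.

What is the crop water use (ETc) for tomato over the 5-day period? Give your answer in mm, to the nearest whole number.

Tmean = (31.3 + 25.8)/2 = 28.55 °C
ET₀ = 0.0023 × 16.22 × (28.55 + 17.8) × √5.5 = 0.0023 × 16.22 × 46.35 × 2.3452 = 4.0552 mm/d
ETc = Kc × ET₀ = 1.08 × 4.0552 = 4.3796 mm/d
Over 5 days: 4.3796 × 5 = 21.898 mm

22 mm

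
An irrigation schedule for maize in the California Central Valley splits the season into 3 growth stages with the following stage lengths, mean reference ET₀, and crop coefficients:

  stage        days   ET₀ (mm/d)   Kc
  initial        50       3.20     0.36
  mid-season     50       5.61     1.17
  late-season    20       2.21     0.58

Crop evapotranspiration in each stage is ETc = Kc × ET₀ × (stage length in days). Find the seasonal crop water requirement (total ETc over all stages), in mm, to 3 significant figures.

411 mm

initial: 0.36 × 3.20 × 50 = 57.60 mm
mid-season: 1.17 × 5.61 × 50 = 328.19 mm
late-season: 0.58 × 2.21 × 20 = 25.64 mm
Seasonal total = 411.43 mm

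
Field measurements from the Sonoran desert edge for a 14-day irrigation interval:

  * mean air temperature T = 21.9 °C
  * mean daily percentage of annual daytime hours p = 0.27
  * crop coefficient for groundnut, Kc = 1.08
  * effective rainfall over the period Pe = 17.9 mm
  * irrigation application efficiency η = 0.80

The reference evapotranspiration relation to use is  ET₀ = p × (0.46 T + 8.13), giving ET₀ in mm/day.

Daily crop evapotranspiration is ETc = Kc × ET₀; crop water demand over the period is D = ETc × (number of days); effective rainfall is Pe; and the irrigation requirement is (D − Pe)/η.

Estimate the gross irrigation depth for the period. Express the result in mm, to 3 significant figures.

ET₀ = 0.27 × (0.46 × 21.9 + 8.13) = 0.27 × 18.204 = 4.9151 mm/d
ETc = Kc × ET₀ = 1.08 × 4.9151 = 5.3083 mm/d
Crop demand D = ETc × 14 d = 5.3083 × 14 = 74.316 mm
D − Pe = 74.316 − 17.9 = 56.416 mm
Gross irrigation = 56.416 / 0.80 = 70.520 mm

70.5 mm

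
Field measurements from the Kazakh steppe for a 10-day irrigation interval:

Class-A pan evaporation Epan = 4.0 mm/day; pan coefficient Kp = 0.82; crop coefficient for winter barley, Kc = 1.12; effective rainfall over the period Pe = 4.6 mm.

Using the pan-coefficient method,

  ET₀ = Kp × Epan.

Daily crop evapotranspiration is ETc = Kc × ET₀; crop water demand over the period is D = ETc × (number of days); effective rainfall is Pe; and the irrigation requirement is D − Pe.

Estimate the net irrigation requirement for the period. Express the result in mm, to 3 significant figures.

ET₀ = 0.82 × 4.0 = 3.2800 mm/d
ETc = Kc × ET₀ = 1.12 × 3.2800 = 3.6736 mm/d
Crop demand D = ETc × 10 d = 3.6736 × 10 = 36.736 mm
D − Pe = 36.736 − 4.6 = 32.136 mm

32.1 mm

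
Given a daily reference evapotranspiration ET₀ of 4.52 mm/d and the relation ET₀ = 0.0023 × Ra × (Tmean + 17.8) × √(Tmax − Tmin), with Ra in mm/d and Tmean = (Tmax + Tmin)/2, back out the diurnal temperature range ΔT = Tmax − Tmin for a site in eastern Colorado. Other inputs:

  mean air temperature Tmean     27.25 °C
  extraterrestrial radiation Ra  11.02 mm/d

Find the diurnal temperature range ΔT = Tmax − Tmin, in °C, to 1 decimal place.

15.7 °C

√ΔT = ET₀ / [0.0023 × Ra × (Tmean+17.8)] = 4.52 / (0.0023 × 11.02 × 45.05) = 3.9585
ΔT = 3.9585² = 15.670 °C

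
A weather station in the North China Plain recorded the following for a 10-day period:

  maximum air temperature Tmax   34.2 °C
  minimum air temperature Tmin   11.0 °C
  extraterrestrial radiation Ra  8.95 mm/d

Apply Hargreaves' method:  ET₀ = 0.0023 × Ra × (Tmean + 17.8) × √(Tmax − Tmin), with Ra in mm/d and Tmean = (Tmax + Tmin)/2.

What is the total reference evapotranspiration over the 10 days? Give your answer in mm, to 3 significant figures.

40.1 mm

Tmean = (34.2 + 11.0)/2 = 22.60 °C
ET₀ = 0.0023 × 8.95 × (22.60 + 17.8) × √23.2 = 0.0023 × 8.95 × 40.40 × 4.8166 = 4.0056 mm/d
Over 10 days: 4.0056 × 10 = 40.056 mm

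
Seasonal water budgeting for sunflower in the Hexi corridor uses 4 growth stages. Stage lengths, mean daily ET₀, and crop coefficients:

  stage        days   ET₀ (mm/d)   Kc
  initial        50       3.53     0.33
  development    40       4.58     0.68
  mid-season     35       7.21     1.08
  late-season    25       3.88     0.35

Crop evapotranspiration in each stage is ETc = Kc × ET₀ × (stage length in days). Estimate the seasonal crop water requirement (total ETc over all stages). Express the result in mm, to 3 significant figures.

489 mm

initial: 0.33 × 3.53 × 50 = 58.25 mm
development: 0.68 × 4.58 × 40 = 124.58 mm
mid-season: 1.08 × 7.21 × 35 = 272.54 mm
late-season: 0.35 × 3.88 × 25 = 33.95 mm
Seasonal total = 489.32 mm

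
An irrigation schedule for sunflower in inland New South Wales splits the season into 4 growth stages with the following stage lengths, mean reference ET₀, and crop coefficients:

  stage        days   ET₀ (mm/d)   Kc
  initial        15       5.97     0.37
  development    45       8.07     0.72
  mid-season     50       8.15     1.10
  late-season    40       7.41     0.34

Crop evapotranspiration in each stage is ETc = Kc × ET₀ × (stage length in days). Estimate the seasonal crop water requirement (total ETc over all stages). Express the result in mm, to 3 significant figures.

844 mm

initial: 0.37 × 5.97 × 15 = 33.13 mm
development: 0.72 × 8.07 × 45 = 261.47 mm
mid-season: 1.10 × 8.15 × 50 = 448.25 mm
late-season: 0.34 × 7.41 × 40 = 100.78 mm
Seasonal total = 843.63 mm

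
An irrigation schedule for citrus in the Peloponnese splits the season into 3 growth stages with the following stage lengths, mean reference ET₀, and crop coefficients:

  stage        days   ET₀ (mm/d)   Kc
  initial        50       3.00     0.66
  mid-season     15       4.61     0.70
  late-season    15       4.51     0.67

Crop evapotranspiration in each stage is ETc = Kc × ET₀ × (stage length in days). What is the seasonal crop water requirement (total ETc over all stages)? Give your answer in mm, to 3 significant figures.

initial: 0.66 × 3.00 × 50 = 99.00 mm
mid-season: 0.70 × 4.61 × 15 = 48.41 mm
late-season: 0.67 × 4.51 × 15 = 45.33 mm
Seasonal total = 192.74 mm

193 mm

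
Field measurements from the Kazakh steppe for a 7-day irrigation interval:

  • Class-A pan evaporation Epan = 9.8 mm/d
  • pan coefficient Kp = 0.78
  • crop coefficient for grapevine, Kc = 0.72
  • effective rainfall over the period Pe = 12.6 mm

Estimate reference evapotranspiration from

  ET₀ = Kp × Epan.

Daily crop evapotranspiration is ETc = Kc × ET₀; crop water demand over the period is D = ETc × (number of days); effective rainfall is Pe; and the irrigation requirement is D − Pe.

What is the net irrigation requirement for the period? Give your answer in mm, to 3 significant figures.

ET₀ = 0.78 × 9.8 = 7.6440 mm/d
ETc = Kc × ET₀ = 0.72 × 7.6440 = 5.5037 mm/d
Crop demand D = ETc × 7 d = 5.5037 × 7 = 38.526 mm
D − Pe = 38.526 − 12.6 = 25.926 mm

25.9 mm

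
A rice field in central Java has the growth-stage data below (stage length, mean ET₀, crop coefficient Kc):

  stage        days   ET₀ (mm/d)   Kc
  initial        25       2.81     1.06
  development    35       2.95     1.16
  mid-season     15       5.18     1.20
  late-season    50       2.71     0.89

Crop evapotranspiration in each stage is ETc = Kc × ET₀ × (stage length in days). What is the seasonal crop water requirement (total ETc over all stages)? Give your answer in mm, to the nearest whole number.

408 mm

initial: 1.06 × 2.81 × 25 = 74.47 mm
development: 1.16 × 2.95 × 35 = 119.77 mm
mid-season: 1.20 × 5.18 × 15 = 93.24 mm
late-season: 0.89 × 2.71 × 50 = 120.60 mm
Seasonal total = 408.08 mm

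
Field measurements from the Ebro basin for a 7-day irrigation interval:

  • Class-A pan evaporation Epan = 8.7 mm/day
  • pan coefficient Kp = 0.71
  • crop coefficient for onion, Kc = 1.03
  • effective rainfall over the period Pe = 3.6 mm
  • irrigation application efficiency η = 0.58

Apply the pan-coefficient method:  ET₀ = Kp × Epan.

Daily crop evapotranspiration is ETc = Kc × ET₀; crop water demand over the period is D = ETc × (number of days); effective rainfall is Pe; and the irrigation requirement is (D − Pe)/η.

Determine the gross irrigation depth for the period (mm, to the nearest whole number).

71 mm

ET₀ = 0.71 × 8.7 = 6.1770 mm/d
ETc = Kc × ET₀ = 1.03 × 6.1770 = 6.3623 mm/d
Crop demand D = ETc × 7 d = 6.3623 × 7 = 44.536 mm
D − Pe = 44.536 − 3.6 = 40.936 mm
Gross irrigation = 40.936 / 0.58 = 70.579 mm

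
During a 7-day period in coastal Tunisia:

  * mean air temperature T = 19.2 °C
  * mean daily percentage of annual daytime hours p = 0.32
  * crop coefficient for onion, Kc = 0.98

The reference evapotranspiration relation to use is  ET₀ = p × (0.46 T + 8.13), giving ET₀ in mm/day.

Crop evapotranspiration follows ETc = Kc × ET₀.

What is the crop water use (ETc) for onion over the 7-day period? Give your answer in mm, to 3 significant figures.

ET₀ = 0.32 × (0.46 × 19.2 + 8.13) = 0.32 × 16.962 = 5.4278 mm/d
ETc = Kc × ET₀ = 0.98 × 5.4278 = 5.3192 mm/d
Over 7 days: 5.3192 × 7 = 37.234 mm

37.2 mm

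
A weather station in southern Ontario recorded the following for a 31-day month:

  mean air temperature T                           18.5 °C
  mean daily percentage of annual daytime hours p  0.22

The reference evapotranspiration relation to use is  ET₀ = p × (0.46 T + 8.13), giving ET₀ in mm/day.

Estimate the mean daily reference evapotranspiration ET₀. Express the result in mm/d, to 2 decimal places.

ET₀ = 0.22 × (0.46 × 18.5 + 8.13) = 0.22 × 16.640 = 3.6608 mm/d

3.66 mm/d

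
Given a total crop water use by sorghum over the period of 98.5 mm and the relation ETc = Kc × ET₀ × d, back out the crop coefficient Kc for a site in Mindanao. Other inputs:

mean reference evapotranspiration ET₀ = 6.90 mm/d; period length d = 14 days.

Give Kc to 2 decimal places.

1.02

ETc = Kc × ET₀ × d  ⇒  Kc = ETc / (ET₀ × d)
Kc = 98.5 / (6.90 × 14) = 98.5 / 96.60 = 1.0197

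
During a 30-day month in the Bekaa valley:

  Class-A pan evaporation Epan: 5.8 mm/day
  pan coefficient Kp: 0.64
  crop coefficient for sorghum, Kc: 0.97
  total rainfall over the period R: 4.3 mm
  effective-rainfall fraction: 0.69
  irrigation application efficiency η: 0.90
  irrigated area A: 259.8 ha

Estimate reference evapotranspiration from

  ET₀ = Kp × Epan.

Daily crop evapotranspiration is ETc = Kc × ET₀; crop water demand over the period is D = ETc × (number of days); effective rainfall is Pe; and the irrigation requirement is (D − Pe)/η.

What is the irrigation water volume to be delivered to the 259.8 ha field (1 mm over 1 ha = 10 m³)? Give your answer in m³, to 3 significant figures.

ET₀ = 0.64 × 5.8 = 3.7120 mm/d
ETc = Kc × ET₀ = 0.97 × 3.7120 = 3.6006 mm/d
Crop demand D = ETc × 30 d = 3.6006 × 30 = 108.018 mm
Pe = 0.69 × 4.3 = 2.967 mm
D − Pe = 108.018 − 2.967 = 105.051 mm
Gross irrigation = 105.051 / 0.90 = 116.723 mm
Volume = 116.723 mm × 259.8 ha × 10 = 303246.4 m³

303000 m³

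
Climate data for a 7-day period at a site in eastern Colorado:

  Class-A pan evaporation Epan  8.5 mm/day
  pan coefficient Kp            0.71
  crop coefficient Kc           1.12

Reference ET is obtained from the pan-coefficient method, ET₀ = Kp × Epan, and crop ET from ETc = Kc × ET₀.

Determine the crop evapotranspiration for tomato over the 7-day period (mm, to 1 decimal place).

ET₀ = 0.71 × 8.5 = 6.0350 mm/d
ETc = Kc × ET₀ = 1.12 × 6.0350 = 6.7592 mm/d
Over 7 days: 6.7592 × 7 = 47.314 mm

47.3 mm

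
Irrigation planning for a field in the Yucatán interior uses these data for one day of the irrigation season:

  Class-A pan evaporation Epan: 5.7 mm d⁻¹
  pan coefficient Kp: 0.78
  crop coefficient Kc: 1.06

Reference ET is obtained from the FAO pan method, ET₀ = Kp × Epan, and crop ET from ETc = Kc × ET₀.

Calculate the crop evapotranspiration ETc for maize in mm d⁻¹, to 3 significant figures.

4.71 mm d⁻¹

ET₀ = 0.78 × 5.7 = 4.4460 mm/d
ETc = Kc × ET₀ = 1.06 × 4.4460 = 4.7128 mm/d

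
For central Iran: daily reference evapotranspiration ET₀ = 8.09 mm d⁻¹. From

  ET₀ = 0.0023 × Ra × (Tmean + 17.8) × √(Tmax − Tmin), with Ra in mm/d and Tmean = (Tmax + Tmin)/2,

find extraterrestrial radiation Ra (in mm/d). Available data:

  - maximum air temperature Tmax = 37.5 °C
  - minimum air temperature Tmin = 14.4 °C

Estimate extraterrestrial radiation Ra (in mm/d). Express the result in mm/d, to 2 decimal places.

Tmean = 25.95 °C; √ΔT = 4.8062
Ra = ET₀ / [0.0023 × (Tmean+17.8) × √ΔT] = 8.09 / (0.0023 × 43.75 × 4.8062) = 16.728 mm/d

16.73 mm/d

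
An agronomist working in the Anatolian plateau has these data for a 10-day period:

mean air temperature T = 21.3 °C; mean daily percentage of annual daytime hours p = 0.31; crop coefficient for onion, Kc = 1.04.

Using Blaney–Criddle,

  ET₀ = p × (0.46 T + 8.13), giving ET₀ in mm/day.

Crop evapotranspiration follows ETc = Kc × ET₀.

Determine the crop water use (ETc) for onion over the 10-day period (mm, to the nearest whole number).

ET₀ = 0.31 × (0.46 × 21.3 + 8.13) = 0.31 × 17.928 = 5.5577 mm/d
ETc = Kc × ET₀ = 1.04 × 5.5577 = 5.7800 mm/d
Over 10 days: 5.7800 × 10 = 57.800 mm

58 mm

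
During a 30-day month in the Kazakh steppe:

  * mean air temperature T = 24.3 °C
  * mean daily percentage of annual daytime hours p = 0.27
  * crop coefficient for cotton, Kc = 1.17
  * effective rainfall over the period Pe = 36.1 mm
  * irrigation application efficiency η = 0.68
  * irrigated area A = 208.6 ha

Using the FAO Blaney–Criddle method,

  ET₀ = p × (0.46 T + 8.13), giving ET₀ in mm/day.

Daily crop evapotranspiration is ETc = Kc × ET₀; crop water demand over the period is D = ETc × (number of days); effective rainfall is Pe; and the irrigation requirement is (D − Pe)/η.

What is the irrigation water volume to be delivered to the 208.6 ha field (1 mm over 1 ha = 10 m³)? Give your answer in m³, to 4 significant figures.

450600 m³

ET₀ = 0.27 × (0.46 × 24.3 + 8.13) = 0.27 × 19.308 = 5.2132 mm/d
ETc = Kc × ET₀ = 1.17 × 5.2132 = 6.0994 mm/d
Crop demand D = ETc × 30 d = 6.0994 × 30 = 182.982 mm
D − Pe = 182.982 − 36.1 = 146.882 mm
Gross irrigation = 146.882 / 0.68 = 216.003 mm
Volume = 216.003 mm × 208.6 ha × 10 = 450582.3 m³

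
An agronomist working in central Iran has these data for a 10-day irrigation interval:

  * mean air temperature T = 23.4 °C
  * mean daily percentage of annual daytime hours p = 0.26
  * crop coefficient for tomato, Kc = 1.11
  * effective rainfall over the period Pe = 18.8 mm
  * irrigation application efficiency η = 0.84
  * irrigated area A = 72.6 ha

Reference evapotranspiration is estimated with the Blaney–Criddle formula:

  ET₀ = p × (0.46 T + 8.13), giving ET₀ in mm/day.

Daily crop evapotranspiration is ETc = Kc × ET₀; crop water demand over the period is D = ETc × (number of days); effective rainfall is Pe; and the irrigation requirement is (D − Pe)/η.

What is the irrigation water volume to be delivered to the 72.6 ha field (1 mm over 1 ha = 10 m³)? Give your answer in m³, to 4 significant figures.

30880 m³

ET₀ = 0.26 × (0.46 × 23.4 + 8.13) = 0.26 × 18.894 = 4.9124 mm/d
ETc = Kc × ET₀ = 1.11 × 4.9124 = 5.4528 mm/d
Crop demand D = ETc × 10 d = 5.4528 × 10 = 54.528 mm
D − Pe = 54.528 − 18.8 = 35.728 mm
Gross irrigation = 35.728 / 0.84 = 42.533 mm
Volume = 42.533 mm × 72.6 ha × 10 = 30879.0 m³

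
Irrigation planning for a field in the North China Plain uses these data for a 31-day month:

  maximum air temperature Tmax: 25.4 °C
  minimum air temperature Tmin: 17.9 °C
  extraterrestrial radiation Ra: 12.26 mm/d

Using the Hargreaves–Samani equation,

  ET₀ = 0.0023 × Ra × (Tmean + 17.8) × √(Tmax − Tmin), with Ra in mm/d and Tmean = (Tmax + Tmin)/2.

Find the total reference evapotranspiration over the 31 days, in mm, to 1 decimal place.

Tmean = (25.4 + 17.9)/2 = 21.65 °C
ET₀ = 0.0023 × 12.26 × (21.65 + 17.8) × √7.5 = 0.0023 × 12.26 × 39.45 × 2.7386 = 3.0464 mm/d
Over 31 days: 3.0464 × 31 = 94.438 mm

94.4 mm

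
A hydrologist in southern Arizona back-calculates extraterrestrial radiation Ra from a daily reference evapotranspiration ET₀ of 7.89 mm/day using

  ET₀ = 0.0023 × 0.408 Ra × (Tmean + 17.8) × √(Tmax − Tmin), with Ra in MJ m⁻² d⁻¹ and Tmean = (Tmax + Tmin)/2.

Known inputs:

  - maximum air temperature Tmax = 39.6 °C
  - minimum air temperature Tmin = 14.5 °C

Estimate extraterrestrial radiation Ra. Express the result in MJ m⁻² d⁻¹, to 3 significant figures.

37.4 MJ m⁻² d⁻¹

Tmean = (39.6+14.5)/2 = 27.05 °C; ΔT = 25.1
Ra = ET₀ / [0.0023 × 0.408 × (Tmean+17.8) × √ΔT]
   = 7.89 / (0.0023 × 0.408 × 44.85 × 5.0100) = 37.419 MJ m⁻² d⁻¹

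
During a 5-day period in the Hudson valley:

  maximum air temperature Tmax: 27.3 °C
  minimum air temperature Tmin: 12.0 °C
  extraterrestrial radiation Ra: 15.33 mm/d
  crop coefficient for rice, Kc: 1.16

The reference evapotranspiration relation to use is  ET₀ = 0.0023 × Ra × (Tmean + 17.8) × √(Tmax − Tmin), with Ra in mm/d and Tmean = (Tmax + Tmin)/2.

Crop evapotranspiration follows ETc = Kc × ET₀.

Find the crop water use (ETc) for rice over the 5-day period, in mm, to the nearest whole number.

30 mm

Tmean = (27.3 + 12.0)/2 = 19.65 °C
ET₀ = 0.0023 × 15.33 × (19.65 + 17.8) × √15.3 = 0.0023 × 15.33 × 37.45 × 3.9115 = 5.1649 mm/d
ETc = Kc × ET₀ = 1.16 × 5.1649 = 5.9913 mm/d
Over 5 days: 5.9913 × 5 = 29.957 mm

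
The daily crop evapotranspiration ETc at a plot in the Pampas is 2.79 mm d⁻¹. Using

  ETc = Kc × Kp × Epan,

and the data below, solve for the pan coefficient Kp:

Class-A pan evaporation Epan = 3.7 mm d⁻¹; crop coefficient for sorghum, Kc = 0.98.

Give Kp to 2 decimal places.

0.77

ETc = Kc × Kp × Epan  ⇒  Kp = ETc / (Kc × Epan)
Kp = 2.79 / (0.98 × 3.7) = 2.79 / 3.626 = 0.7694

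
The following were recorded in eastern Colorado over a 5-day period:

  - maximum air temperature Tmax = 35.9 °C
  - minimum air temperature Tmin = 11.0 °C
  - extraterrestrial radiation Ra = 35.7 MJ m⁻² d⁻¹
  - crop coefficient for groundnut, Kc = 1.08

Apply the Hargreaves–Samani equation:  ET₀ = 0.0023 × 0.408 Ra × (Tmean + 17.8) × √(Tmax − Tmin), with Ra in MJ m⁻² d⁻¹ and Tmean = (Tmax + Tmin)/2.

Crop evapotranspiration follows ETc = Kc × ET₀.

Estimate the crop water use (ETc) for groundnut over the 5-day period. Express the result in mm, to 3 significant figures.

Tmean = (35.9 + 11.0)/2 = 23.45 °C
0.408 Ra = 0.408 × 35.7 = 14.5656 mm/d equivalent
ET₀ = 0.0023 × 14.5656 × (23.45 + 17.8) × √24.9 = 0.0023 × 14.5656 × 41.25 × 4.9900 = 6.8957 mm/d
ETc = Kc × ET₀ = 1.08 × 6.8957 = 7.4474 mm/d
Over 5 days: 7.4474 × 5 = 37.237 mm

37.2 mm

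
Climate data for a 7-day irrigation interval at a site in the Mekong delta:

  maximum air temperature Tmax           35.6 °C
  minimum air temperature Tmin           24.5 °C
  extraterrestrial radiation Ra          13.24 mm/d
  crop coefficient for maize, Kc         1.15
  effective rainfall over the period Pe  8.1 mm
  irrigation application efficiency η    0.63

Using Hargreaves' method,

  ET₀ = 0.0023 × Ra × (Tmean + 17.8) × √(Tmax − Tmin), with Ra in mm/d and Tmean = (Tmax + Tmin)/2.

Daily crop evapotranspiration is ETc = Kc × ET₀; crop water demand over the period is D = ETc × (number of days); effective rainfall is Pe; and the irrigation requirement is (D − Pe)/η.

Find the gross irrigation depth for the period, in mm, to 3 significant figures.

Tmean = (35.6 + 24.5)/2 = 30.05 °C
ET₀ = 0.0023 × 13.24 × (30.05 + 17.8) × √11.1 = 0.0023 × 13.24 × 47.85 × 3.3317 = 4.8547 mm/d
ETc = Kc × ET₀ = 1.15 × 4.8547 = 5.5829 mm/d
Crop demand D = ETc × 7 d = 5.5829 × 7 = 39.080 mm
D − Pe = 39.080 − 8.1 = 30.980 mm
Gross irrigation = 30.980 / 0.63 = 49.175 mm

49.2 mm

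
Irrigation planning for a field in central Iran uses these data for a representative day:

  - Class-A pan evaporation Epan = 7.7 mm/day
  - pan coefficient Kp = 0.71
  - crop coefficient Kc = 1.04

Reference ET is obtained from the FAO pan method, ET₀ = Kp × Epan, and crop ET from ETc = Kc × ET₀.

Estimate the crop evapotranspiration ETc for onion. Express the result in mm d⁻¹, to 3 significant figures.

ET₀ = 0.71 × 7.7 = 5.4670 mm/d
ETc = Kc × ET₀ = 1.04 × 5.4670 = 5.6857 mm/d

5.69 mm d⁻¹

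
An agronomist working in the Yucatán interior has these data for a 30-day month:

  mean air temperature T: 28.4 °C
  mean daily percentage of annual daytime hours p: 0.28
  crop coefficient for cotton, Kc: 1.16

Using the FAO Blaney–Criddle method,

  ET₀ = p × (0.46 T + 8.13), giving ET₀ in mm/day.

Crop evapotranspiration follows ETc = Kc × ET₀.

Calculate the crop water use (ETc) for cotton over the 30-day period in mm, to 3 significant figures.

ET₀ = 0.28 × (0.46 × 28.4 + 8.13) = 0.28 × 21.194 = 5.9343 mm/d
ETc = Kc × ET₀ = 1.16 × 5.9343 = 6.8838 mm/d
Over 30 days: 6.8838 × 30 = 206.514 mm

207 mm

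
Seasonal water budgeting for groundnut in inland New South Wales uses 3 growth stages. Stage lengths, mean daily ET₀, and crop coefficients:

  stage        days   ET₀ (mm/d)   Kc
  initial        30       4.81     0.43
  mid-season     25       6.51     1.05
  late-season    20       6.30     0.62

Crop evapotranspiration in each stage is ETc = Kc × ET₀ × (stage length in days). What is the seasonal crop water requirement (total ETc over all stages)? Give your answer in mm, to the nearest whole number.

311 mm

initial: 0.43 × 4.81 × 30 = 62.05 mm
mid-season: 1.05 × 6.51 × 25 = 170.89 mm
late-season: 0.62 × 6.30 × 20 = 78.12 mm
Seasonal total = 311.06 mm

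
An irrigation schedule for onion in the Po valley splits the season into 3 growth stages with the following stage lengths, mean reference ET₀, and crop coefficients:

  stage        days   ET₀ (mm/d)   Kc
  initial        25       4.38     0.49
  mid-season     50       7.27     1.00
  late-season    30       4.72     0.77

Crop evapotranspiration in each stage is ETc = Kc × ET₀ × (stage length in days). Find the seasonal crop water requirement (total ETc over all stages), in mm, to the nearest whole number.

526 mm

initial: 0.49 × 4.38 × 25 = 53.66 mm
mid-season: 1.00 × 7.27 × 50 = 363.50 mm
late-season: 0.77 × 4.72 × 30 = 109.03 mm
Seasonal total = 526.19 mm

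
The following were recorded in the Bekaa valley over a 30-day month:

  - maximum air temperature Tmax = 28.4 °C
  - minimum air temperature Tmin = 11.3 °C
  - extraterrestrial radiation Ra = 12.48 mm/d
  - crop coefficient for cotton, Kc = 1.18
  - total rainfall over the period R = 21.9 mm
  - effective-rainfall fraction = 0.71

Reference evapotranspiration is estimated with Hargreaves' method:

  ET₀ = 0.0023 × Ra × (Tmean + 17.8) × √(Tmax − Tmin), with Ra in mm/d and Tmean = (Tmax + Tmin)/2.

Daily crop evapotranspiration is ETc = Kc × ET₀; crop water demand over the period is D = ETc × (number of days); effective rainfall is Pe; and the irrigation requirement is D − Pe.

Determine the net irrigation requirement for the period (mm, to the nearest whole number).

Tmean = (28.4 + 11.3)/2 = 19.85 °C
ET₀ = 0.0023 × 12.48 × (19.85 + 17.8) × √17.1 = 0.0023 × 12.48 × 37.65 × 4.1352 = 4.4689 mm/d
ETc = Kc × ET₀ = 1.18 × 4.4689 = 5.2733 mm/d
Crop demand D = ETc × 30 d = 5.2733 × 30 = 158.199 mm
Pe = 0.71 × 21.9 = 15.549 mm
D − Pe = 158.199 − 15.549 = 142.650 mm

143 mm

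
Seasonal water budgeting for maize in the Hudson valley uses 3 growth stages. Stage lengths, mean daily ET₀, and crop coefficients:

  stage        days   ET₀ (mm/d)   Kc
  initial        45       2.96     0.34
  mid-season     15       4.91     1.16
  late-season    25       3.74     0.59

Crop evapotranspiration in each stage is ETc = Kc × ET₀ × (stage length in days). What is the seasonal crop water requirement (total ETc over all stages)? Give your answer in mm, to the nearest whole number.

186 mm

initial: 0.34 × 2.96 × 45 = 45.29 mm
mid-season: 1.16 × 4.91 × 15 = 85.43 mm
late-season: 0.59 × 3.74 × 25 = 55.17 mm
Seasonal total = 185.89 mm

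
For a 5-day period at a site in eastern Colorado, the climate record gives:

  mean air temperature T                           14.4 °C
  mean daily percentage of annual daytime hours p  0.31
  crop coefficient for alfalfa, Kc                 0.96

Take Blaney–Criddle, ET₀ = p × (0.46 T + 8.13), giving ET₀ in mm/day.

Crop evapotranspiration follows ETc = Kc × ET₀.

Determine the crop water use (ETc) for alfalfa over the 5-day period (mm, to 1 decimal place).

22.0 mm

ET₀ = 0.31 × (0.46 × 14.4 + 8.13) = 0.31 × 14.754 = 4.5737 mm/d
ETc = Kc × ET₀ = 0.96 × 4.5737 = 4.3908 mm/d
Over 5 days: 4.3908 × 5 = 21.954 mm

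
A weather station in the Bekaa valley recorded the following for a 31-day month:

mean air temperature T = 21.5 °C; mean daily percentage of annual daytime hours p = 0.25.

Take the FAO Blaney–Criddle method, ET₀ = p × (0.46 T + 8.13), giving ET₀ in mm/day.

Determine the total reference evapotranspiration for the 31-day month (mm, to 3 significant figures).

140 mm

ET₀ = 0.25 × (0.46 × 21.5 + 8.13) = 0.25 × 18.020 = 4.5050 mm/d
Monthly total = 4.5050 × 31 = 139.655 mm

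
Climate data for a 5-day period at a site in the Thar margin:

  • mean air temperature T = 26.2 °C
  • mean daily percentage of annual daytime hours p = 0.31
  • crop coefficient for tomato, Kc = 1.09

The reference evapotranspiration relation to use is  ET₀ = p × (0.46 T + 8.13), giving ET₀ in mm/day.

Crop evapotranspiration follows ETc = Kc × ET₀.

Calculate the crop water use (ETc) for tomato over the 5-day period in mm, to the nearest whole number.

ET₀ = 0.31 × (0.46 × 26.2 + 8.13) = 0.31 × 20.182 = 6.2564 mm/d
ETc = Kc × ET₀ = 1.09 × 6.2564 = 6.8195 mm/d
Over 5 days: 6.8195 × 5 = 34.098 mm

34 mm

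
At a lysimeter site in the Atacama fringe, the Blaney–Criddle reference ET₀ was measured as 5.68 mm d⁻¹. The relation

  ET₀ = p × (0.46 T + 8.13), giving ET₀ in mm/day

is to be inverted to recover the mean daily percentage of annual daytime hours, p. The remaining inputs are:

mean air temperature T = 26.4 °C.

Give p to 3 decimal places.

0.280

p = ET₀ / (0.46 T + 8.13) = 5.68 / (0.46 × 26.4 + 8.13) = 5.68 / 20.274 = 0.2802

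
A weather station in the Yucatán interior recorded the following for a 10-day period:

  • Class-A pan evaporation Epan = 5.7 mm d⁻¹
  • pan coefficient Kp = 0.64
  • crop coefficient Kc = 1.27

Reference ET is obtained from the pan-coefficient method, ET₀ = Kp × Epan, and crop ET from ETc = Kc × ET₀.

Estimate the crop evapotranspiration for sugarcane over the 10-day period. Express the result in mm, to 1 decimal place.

ET₀ = 0.64 × 5.7 = 3.6480 mm/d
ETc = Kc × ET₀ = 1.27 × 3.6480 = 4.6330 mm/d
Over 10 days: 4.6330 × 10 = 46.330 mm

46.3 mm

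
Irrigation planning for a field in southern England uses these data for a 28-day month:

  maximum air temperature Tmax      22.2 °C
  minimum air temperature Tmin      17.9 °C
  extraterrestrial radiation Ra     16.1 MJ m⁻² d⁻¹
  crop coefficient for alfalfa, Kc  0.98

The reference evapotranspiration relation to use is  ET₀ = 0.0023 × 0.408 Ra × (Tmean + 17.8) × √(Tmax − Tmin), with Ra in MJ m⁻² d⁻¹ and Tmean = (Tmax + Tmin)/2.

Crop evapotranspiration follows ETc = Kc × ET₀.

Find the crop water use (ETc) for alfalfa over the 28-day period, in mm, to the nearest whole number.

Tmean = (22.2 + 17.9)/2 = 20.05 °C
0.408 Ra = 0.408 × 16.1 = 6.5688 mm/d equivalent
ET₀ = 0.0023 × 6.5688 × (20.05 + 17.8) × √4.3 = 0.0023 × 6.5688 × 37.85 × 2.0736 = 1.1858 mm/d
ETc = Kc × ET₀ = 0.98 × 1.1858 = 1.1621 mm/d
Over 28 days: 1.1621 × 28 = 32.539 mm

33 mm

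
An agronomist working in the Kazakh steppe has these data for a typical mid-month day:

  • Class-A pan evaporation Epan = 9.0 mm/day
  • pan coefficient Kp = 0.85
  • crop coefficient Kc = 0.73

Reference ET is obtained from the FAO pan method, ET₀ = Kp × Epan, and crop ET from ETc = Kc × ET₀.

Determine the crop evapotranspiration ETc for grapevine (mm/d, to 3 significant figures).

ET₀ = 0.85 × 9.0 = 7.6500 mm/d
ETc = Kc × ET₀ = 0.73 × 7.6500 = 5.5845 mm/d

5.58 mm/d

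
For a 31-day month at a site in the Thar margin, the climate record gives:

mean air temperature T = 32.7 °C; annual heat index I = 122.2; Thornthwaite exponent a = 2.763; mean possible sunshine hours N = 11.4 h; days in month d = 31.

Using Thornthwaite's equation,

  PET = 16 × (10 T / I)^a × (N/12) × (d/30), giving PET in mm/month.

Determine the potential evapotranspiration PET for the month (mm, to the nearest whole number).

10T/I = 10 × 32.7 / 122.2 = 2.6759
(10T/I)^a = 2.6759^2.763 = 15.1740
Uncorrected PET = 16 × 15.1740 = 242.784 mm
Correction = (N/12)(d/30) = (11.4/12)(31/30) = 0.9817
PET = 242.784 × 0.9817 = 238.341 mm/month

238 mm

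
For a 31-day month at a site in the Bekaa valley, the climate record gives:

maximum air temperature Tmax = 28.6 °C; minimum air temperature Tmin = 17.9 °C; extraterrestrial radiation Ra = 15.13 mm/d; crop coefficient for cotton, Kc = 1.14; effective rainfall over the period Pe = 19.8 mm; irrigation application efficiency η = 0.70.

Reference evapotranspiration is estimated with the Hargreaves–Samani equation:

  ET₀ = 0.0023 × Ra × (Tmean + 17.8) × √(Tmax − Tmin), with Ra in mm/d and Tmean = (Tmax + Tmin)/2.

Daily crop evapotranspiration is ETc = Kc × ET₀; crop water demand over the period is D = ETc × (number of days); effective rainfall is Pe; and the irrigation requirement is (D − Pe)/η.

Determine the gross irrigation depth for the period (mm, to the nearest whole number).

Tmean = (28.6 + 17.9)/2 = 23.25 °C
ET₀ = 0.0023 × 15.13 × (23.25 + 17.8) × √10.7 = 0.0023 × 15.13 × 41.05 × 3.2711 = 4.6728 mm/d
ETc = Kc × ET₀ = 1.14 × 4.6728 = 5.3270 mm/d
Crop demand D = ETc × 31 d = 5.3270 × 31 = 165.137 mm
D − Pe = 165.137 − 19.8 = 145.337 mm
Gross irrigation = 145.337 / 0.70 = 207.624 mm

208 mm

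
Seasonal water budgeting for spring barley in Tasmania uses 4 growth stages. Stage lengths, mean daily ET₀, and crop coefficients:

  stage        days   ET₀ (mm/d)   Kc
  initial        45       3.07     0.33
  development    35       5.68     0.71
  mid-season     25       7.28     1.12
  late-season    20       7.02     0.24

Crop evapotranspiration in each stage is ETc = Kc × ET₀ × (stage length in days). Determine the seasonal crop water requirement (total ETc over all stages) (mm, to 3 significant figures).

424 mm

initial: 0.33 × 3.07 × 45 = 45.59 mm
development: 0.71 × 5.68 × 35 = 141.15 mm
mid-season: 1.12 × 7.28 × 25 = 203.84 mm
late-season: 0.24 × 7.02 × 20 = 33.70 mm
Seasonal total = 424.28 mm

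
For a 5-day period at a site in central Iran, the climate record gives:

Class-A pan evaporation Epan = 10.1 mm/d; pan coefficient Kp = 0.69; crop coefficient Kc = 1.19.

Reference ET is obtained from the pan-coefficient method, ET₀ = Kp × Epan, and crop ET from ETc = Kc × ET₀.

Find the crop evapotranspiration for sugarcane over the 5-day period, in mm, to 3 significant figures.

ET₀ = 0.69 × 10.1 = 6.9690 mm/d
ETc = Kc × ET₀ = 1.19 × 6.9690 = 8.2931 mm/d
Over 5 days: 8.2931 × 5 = 41.466 mm

41.5 mm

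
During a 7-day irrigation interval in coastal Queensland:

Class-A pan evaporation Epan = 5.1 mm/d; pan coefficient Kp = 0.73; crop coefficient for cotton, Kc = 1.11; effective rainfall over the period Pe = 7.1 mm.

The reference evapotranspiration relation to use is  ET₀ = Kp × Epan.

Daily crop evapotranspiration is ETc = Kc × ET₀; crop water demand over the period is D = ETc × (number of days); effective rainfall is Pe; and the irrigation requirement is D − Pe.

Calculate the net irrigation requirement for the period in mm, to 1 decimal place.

21.8 mm

ET₀ = 0.73 × 5.1 = 3.7230 mm/d
ETc = Kc × ET₀ = 1.11 × 3.7230 = 4.1325 mm/d
Crop demand D = ETc × 7 d = 4.1325 × 7 = 28.928 mm
D − Pe = 28.928 − 7.1 = 21.828 mm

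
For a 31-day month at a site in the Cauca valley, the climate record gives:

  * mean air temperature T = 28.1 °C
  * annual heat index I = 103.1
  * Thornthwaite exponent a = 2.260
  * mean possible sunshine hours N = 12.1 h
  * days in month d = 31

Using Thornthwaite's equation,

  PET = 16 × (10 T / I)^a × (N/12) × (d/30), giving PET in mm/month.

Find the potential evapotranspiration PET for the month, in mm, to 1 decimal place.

10T/I = 10 × 28.1 / 103.1 = 2.7255
(10T/I)^a = 2.7255^2.260 = 9.6407
Uncorrected PET = 16 × 9.6407 = 154.251 mm
Correction = (N/12)(d/30) = (12.1/12)(31/30) = 1.0419
PET = 154.251 × 1.0419 = 160.714 mm/month

160.7 mm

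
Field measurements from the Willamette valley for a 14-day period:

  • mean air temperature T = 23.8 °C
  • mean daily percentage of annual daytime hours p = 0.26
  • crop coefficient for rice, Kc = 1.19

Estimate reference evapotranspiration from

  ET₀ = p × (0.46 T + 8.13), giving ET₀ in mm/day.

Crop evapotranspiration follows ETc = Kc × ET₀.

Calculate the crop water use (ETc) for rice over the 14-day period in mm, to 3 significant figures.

82.6 mm

ET₀ = 0.26 × (0.46 × 23.8 + 8.13) = 0.26 × 19.078 = 4.9603 mm/d
ETc = Kc × ET₀ = 1.19 × 4.9603 = 5.9028 mm/d
Over 14 days: 5.9028 × 14 = 82.639 mm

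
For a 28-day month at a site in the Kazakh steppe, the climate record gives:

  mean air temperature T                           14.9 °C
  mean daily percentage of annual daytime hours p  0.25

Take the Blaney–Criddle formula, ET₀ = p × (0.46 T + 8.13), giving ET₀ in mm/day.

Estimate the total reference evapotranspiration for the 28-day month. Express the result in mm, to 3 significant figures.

105 mm

ET₀ = 0.25 × (0.46 × 14.9 + 8.13) = 0.25 × 14.984 = 3.7460 mm/d
Monthly total = 3.7460 × 28 = 104.888 mm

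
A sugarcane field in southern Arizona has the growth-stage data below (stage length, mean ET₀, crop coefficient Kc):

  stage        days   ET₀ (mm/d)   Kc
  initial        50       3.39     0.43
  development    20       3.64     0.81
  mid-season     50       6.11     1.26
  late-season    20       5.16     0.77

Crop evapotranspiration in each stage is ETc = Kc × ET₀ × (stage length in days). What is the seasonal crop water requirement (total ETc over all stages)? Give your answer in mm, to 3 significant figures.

596 mm

initial: 0.43 × 3.39 × 50 = 72.89 mm
development: 0.81 × 3.64 × 20 = 58.97 mm
mid-season: 1.26 × 6.11 × 50 = 384.93 mm
late-season: 0.77 × 5.16 × 20 = 79.46 mm
Seasonal total = 596.25 mm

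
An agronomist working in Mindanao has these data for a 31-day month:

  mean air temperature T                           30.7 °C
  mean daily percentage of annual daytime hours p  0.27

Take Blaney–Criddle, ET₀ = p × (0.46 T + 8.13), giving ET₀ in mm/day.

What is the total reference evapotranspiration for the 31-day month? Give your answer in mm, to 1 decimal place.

186.2 mm

ET₀ = 0.27 × (0.46 × 30.7 + 8.13) = 0.27 × 22.252 = 6.0080 mm/d
Monthly total = 6.0080 × 31 = 186.248 mm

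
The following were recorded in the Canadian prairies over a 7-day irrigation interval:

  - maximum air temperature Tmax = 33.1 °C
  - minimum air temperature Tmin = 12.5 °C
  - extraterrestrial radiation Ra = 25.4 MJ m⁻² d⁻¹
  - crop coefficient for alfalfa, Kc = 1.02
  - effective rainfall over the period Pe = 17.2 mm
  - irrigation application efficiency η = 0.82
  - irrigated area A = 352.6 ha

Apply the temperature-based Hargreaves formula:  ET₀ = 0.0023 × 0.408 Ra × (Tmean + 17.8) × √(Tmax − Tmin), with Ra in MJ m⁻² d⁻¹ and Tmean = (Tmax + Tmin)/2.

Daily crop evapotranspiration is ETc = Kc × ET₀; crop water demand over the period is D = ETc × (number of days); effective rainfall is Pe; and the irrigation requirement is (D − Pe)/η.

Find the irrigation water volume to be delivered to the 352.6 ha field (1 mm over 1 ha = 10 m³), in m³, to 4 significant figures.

Tmean = (33.1 + 12.5)/2 = 22.80 °C
0.408 Ra = 0.408 × 25.4 = 10.3632 mm/d equivalent
ET₀ = 0.0023 × 10.3632 × (22.80 + 17.8) × √20.6 = 0.0023 × 10.3632 × 40.60 × 4.5387 = 4.3922 mm/d
ETc = Kc × ET₀ = 1.02 × 4.3922 = 4.4800 mm/d
Crop demand D = ETc × 7 d = 4.4800 × 7 = 31.360 mm
D − Pe = 31.360 − 17.2 = 14.160 mm
Gross irrigation = 14.160 / 0.82 = 17.268 mm
Volume = 17.268 mm × 352.6 ha × 10 = 60887.0 m³

60890 m³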